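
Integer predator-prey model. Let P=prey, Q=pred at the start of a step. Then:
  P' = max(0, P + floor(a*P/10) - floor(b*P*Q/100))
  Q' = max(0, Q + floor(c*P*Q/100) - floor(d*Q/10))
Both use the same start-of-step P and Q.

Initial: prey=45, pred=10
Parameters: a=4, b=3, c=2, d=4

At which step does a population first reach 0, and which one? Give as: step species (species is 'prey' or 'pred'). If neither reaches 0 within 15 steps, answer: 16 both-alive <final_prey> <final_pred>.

Step 1: prey: 45+18-13=50; pred: 10+9-4=15
Step 2: prey: 50+20-22=48; pred: 15+15-6=24
Step 3: prey: 48+19-34=33; pred: 24+23-9=38
Step 4: prey: 33+13-37=9; pred: 38+25-15=48
Step 5: prey: 9+3-12=0; pred: 48+8-19=37
First extinction: prey at step 5

Answer: 5 prey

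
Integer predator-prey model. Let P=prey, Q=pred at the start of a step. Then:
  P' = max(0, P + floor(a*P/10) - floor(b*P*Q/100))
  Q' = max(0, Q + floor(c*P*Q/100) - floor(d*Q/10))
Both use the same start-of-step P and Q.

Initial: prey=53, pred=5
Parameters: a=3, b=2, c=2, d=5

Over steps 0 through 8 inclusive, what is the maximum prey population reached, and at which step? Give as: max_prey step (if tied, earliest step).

Step 1: prey: 53+15-5=63; pred: 5+5-2=8
Step 2: prey: 63+18-10=71; pred: 8+10-4=14
Step 3: prey: 71+21-19=73; pred: 14+19-7=26
Step 4: prey: 73+21-37=57; pred: 26+37-13=50
Step 5: prey: 57+17-57=17; pred: 50+57-25=82
Step 6: prey: 17+5-27=0; pred: 82+27-41=68
Step 7: prey: 0+0-0=0; pred: 68+0-34=34
Step 8: prey: 0+0-0=0; pred: 34+0-17=17
Max prey = 73 at step 3

Answer: 73 3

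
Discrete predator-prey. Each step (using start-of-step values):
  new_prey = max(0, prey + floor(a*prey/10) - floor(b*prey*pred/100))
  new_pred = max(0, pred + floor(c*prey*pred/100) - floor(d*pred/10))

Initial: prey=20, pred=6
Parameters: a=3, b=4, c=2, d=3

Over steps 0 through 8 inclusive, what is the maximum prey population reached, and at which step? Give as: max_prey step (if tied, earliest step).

Answer: 22 1

Derivation:
Step 1: prey: 20+6-4=22; pred: 6+2-1=7
Step 2: prey: 22+6-6=22; pred: 7+3-2=8
Step 3: prey: 22+6-7=21; pred: 8+3-2=9
Step 4: prey: 21+6-7=20; pred: 9+3-2=10
Step 5: prey: 20+6-8=18; pred: 10+4-3=11
Step 6: prey: 18+5-7=16; pred: 11+3-3=11
Step 7: prey: 16+4-7=13; pred: 11+3-3=11
Step 8: prey: 13+3-5=11; pred: 11+2-3=10
Max prey = 22 at step 1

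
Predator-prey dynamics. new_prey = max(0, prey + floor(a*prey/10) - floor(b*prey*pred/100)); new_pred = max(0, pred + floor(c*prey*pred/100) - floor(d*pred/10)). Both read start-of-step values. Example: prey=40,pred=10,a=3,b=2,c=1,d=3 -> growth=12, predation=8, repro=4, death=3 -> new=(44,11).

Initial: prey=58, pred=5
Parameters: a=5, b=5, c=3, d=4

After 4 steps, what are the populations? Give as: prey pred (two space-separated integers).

Step 1: prey: 58+29-14=73; pred: 5+8-2=11
Step 2: prey: 73+36-40=69; pred: 11+24-4=31
Step 3: prey: 69+34-106=0; pred: 31+64-12=83
Step 4: prey: 0+0-0=0; pred: 83+0-33=50

Answer: 0 50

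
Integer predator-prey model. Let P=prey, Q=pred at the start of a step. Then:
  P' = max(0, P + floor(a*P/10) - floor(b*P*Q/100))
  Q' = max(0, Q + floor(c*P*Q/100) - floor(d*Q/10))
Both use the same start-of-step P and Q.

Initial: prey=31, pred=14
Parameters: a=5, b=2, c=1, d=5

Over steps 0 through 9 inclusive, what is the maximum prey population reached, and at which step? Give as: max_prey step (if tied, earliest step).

Step 1: prey: 31+15-8=38; pred: 14+4-7=11
Step 2: prey: 38+19-8=49; pred: 11+4-5=10
Step 3: prey: 49+24-9=64; pred: 10+4-5=9
Step 4: prey: 64+32-11=85; pred: 9+5-4=10
Step 5: prey: 85+42-17=110; pred: 10+8-5=13
Step 6: prey: 110+55-28=137; pred: 13+14-6=21
Step 7: prey: 137+68-57=148; pred: 21+28-10=39
Step 8: prey: 148+74-115=107; pred: 39+57-19=77
Step 9: prey: 107+53-164=0; pred: 77+82-38=121
Max prey = 148 at step 7

Answer: 148 7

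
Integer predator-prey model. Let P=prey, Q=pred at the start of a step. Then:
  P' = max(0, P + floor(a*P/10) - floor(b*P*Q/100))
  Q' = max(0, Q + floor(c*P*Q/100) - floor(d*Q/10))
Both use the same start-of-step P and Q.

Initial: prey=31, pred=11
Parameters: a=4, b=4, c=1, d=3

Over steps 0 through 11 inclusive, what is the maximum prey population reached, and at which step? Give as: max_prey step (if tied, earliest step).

Step 1: prey: 31+12-13=30; pred: 11+3-3=11
Step 2: prey: 30+12-13=29; pred: 11+3-3=11
Step 3: prey: 29+11-12=28; pred: 11+3-3=11
Step 4: prey: 28+11-12=27; pred: 11+3-3=11
Step 5: prey: 27+10-11=26; pred: 11+2-3=10
Step 6: prey: 26+10-10=26; pred: 10+2-3=9
Step 7: prey: 26+10-9=27; pred: 9+2-2=9
Step 8: prey: 27+10-9=28; pred: 9+2-2=9
Step 9: prey: 28+11-10=29; pred: 9+2-2=9
Step 10: prey: 29+11-10=30; pred: 9+2-2=9
Step 11: prey: 30+12-10=32; pred: 9+2-2=9
Max prey = 32 at step 11

Answer: 32 11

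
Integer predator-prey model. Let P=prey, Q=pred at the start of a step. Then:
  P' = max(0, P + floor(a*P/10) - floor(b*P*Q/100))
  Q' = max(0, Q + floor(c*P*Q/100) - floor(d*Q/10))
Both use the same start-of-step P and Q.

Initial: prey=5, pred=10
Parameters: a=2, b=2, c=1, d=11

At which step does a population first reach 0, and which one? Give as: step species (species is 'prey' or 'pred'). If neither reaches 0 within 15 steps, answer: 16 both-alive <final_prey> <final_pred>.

Step 1: prey: 5+1-1=5; pred: 10+0-11=0
First extinction: pred at step 1

Answer: 1 pred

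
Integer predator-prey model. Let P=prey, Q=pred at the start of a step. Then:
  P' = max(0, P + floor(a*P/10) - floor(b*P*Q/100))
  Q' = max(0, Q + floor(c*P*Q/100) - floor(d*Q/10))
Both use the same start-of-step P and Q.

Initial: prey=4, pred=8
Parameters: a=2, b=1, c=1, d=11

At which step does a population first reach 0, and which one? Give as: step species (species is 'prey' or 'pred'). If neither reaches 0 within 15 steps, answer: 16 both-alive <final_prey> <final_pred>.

Step 1: prey: 4+0-0=4; pred: 8+0-8=0
First extinction: pred at step 1

Answer: 1 pred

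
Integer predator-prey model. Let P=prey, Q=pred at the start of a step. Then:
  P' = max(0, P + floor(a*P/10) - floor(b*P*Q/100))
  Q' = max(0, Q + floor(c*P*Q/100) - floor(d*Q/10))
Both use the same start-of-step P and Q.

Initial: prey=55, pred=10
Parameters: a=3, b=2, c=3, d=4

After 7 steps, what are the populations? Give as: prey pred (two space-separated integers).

Answer: 0 24

Derivation:
Step 1: prey: 55+16-11=60; pred: 10+16-4=22
Step 2: prey: 60+18-26=52; pred: 22+39-8=53
Step 3: prey: 52+15-55=12; pred: 53+82-21=114
Step 4: prey: 12+3-27=0; pred: 114+41-45=110
Step 5: prey: 0+0-0=0; pred: 110+0-44=66
Step 6: prey: 0+0-0=0; pred: 66+0-26=40
Step 7: prey: 0+0-0=0; pred: 40+0-16=24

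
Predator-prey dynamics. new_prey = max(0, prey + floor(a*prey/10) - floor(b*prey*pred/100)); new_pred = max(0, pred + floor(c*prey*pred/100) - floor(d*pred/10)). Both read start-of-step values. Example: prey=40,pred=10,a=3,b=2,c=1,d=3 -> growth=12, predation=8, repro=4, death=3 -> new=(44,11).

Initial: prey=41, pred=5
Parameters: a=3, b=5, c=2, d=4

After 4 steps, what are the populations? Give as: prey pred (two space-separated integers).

Step 1: prey: 41+12-10=43; pred: 5+4-2=7
Step 2: prey: 43+12-15=40; pred: 7+6-2=11
Step 3: prey: 40+12-22=30; pred: 11+8-4=15
Step 4: prey: 30+9-22=17; pred: 15+9-6=18

Answer: 17 18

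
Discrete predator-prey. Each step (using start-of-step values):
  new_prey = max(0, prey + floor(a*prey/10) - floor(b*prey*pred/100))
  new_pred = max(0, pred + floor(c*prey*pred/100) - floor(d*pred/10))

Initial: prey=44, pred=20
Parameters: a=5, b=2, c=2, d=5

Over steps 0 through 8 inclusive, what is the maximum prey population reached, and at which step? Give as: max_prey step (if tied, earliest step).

Step 1: prey: 44+22-17=49; pred: 20+17-10=27
Step 2: prey: 49+24-26=47; pred: 27+26-13=40
Step 3: prey: 47+23-37=33; pred: 40+37-20=57
Step 4: prey: 33+16-37=12; pred: 57+37-28=66
Step 5: prey: 12+6-15=3; pred: 66+15-33=48
Step 6: prey: 3+1-2=2; pred: 48+2-24=26
Step 7: prey: 2+1-1=2; pred: 26+1-13=14
Step 8: prey: 2+1-0=3; pred: 14+0-7=7
Max prey = 49 at step 1

Answer: 49 1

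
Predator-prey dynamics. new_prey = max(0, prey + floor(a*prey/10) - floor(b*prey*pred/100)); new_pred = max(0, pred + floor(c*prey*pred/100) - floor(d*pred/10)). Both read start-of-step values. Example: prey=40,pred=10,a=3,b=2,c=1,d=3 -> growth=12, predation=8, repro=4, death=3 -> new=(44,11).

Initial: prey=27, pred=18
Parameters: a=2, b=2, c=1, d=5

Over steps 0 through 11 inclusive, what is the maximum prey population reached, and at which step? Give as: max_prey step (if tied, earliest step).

Answer: 72 11

Derivation:
Step 1: prey: 27+5-9=23; pred: 18+4-9=13
Step 2: prey: 23+4-5=22; pred: 13+2-6=9
Step 3: prey: 22+4-3=23; pred: 9+1-4=6
Step 4: prey: 23+4-2=25; pred: 6+1-3=4
Step 5: prey: 25+5-2=28; pred: 4+1-2=3
Step 6: prey: 28+5-1=32; pred: 3+0-1=2
Step 7: prey: 32+6-1=37; pred: 2+0-1=1
Step 8: prey: 37+7-0=44; pred: 1+0-0=1
Step 9: prey: 44+8-0=52; pred: 1+0-0=1
Step 10: prey: 52+10-1=61; pred: 1+0-0=1
Step 11: prey: 61+12-1=72; pred: 1+0-0=1
Max prey = 72 at step 11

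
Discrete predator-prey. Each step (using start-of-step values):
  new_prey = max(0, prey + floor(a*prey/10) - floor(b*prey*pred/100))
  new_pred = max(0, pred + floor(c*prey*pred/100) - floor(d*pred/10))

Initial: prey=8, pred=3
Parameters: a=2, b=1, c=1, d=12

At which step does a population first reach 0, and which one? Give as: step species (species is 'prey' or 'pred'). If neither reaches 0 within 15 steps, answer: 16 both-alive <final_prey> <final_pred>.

Answer: 1 pred

Derivation:
Step 1: prey: 8+1-0=9; pred: 3+0-3=0
First extinction: pred at step 1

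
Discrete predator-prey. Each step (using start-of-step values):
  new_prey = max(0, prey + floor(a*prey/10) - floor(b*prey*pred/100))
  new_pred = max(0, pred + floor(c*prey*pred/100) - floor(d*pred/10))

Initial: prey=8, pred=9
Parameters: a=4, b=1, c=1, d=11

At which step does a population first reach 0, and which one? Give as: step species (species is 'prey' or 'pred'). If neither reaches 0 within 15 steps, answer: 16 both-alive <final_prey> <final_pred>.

Answer: 1 pred

Derivation:
Step 1: prey: 8+3-0=11; pred: 9+0-9=0
First extinction: pred at step 1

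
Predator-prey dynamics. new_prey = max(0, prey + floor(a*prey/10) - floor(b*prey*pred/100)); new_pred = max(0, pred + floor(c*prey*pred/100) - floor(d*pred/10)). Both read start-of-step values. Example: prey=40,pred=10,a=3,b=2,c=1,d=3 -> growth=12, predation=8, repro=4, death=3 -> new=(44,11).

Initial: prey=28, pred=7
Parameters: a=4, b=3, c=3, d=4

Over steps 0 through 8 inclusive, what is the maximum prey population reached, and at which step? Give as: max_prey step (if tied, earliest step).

Answer: 37 2

Derivation:
Step 1: prey: 28+11-5=34; pred: 7+5-2=10
Step 2: prey: 34+13-10=37; pred: 10+10-4=16
Step 3: prey: 37+14-17=34; pred: 16+17-6=27
Step 4: prey: 34+13-27=20; pred: 27+27-10=44
Step 5: prey: 20+8-26=2; pred: 44+26-17=53
Step 6: prey: 2+0-3=0; pred: 53+3-21=35
Step 7: prey: 0+0-0=0; pred: 35+0-14=21
Step 8: prey: 0+0-0=0; pred: 21+0-8=13
Max prey = 37 at step 2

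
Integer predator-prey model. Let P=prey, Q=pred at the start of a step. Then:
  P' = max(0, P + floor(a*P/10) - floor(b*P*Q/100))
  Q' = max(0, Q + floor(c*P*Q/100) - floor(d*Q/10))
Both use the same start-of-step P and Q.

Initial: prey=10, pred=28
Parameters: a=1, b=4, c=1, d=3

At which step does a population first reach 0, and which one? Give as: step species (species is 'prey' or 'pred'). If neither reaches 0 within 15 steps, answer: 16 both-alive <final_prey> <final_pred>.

Answer: 1 prey

Derivation:
Step 1: prey: 10+1-11=0; pred: 28+2-8=22
First extinction: prey at step 1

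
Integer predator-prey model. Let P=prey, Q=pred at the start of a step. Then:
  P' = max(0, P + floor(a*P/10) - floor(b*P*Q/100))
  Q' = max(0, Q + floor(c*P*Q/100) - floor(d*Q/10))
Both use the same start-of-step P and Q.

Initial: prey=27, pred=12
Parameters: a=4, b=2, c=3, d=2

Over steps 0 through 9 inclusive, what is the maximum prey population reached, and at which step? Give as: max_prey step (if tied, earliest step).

Answer: 32 2

Derivation:
Step 1: prey: 27+10-6=31; pred: 12+9-2=19
Step 2: prey: 31+12-11=32; pred: 19+17-3=33
Step 3: prey: 32+12-21=23; pred: 33+31-6=58
Step 4: prey: 23+9-26=6; pred: 58+40-11=87
Step 5: prey: 6+2-10=0; pred: 87+15-17=85
Step 6: prey: 0+0-0=0; pred: 85+0-17=68
Step 7: prey: 0+0-0=0; pred: 68+0-13=55
Step 8: prey: 0+0-0=0; pred: 55+0-11=44
Step 9: prey: 0+0-0=0; pred: 44+0-8=36
Max prey = 32 at step 2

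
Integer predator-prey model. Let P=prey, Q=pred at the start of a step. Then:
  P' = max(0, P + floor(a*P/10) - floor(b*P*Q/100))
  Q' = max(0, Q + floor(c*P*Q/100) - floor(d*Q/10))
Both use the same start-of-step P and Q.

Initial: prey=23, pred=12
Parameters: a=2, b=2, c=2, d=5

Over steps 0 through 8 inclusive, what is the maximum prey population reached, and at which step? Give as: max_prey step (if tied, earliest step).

Step 1: prey: 23+4-5=22; pred: 12+5-6=11
Step 2: prey: 22+4-4=22; pred: 11+4-5=10
Step 3: prey: 22+4-4=22; pred: 10+4-5=9
Step 4: prey: 22+4-3=23; pred: 9+3-4=8
Step 5: prey: 23+4-3=24; pred: 8+3-4=7
Step 6: prey: 24+4-3=25; pred: 7+3-3=7
Step 7: prey: 25+5-3=27; pred: 7+3-3=7
Step 8: prey: 27+5-3=29; pred: 7+3-3=7
Max prey = 29 at step 8

Answer: 29 8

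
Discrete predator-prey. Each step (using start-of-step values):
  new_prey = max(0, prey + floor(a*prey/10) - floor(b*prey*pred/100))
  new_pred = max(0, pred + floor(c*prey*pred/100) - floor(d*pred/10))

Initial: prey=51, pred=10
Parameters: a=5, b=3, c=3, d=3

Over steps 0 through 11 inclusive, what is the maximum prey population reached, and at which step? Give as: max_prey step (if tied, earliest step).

Answer: 61 1

Derivation:
Step 1: prey: 51+25-15=61; pred: 10+15-3=22
Step 2: prey: 61+30-40=51; pred: 22+40-6=56
Step 3: prey: 51+25-85=0; pred: 56+85-16=125
Step 4: prey: 0+0-0=0; pred: 125+0-37=88
Step 5: prey: 0+0-0=0; pred: 88+0-26=62
Step 6: prey: 0+0-0=0; pred: 62+0-18=44
Step 7: prey: 0+0-0=0; pred: 44+0-13=31
Step 8: prey: 0+0-0=0; pred: 31+0-9=22
Step 9: prey: 0+0-0=0; pred: 22+0-6=16
Step 10: prey: 0+0-0=0; pred: 16+0-4=12
Step 11: prey: 0+0-0=0; pred: 12+0-3=9
Max prey = 61 at step 1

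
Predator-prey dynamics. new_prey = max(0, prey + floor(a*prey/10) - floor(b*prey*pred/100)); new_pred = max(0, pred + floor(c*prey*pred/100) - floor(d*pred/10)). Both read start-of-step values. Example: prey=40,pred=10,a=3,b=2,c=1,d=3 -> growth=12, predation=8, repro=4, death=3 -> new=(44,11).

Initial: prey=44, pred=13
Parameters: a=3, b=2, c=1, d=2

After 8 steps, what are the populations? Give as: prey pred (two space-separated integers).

Step 1: prey: 44+13-11=46; pred: 13+5-2=16
Step 2: prey: 46+13-14=45; pred: 16+7-3=20
Step 3: prey: 45+13-18=40; pred: 20+9-4=25
Step 4: prey: 40+12-20=32; pred: 25+10-5=30
Step 5: prey: 32+9-19=22; pred: 30+9-6=33
Step 6: prey: 22+6-14=14; pred: 33+7-6=34
Step 7: prey: 14+4-9=9; pred: 34+4-6=32
Step 8: prey: 9+2-5=6; pred: 32+2-6=28

Answer: 6 28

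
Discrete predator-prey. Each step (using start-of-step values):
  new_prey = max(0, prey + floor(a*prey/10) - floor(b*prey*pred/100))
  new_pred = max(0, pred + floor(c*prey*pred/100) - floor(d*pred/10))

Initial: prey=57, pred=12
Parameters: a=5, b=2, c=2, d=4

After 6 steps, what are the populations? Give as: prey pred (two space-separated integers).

Step 1: prey: 57+28-13=72; pred: 12+13-4=21
Step 2: prey: 72+36-30=78; pred: 21+30-8=43
Step 3: prey: 78+39-67=50; pred: 43+67-17=93
Step 4: prey: 50+25-93=0; pred: 93+93-37=149
Step 5: prey: 0+0-0=0; pred: 149+0-59=90
Step 6: prey: 0+0-0=0; pred: 90+0-36=54

Answer: 0 54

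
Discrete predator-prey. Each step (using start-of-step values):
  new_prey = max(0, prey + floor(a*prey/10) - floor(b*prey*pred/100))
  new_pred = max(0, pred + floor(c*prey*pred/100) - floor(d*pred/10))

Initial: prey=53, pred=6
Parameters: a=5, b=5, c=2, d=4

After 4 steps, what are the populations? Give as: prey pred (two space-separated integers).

Step 1: prey: 53+26-15=64; pred: 6+6-2=10
Step 2: prey: 64+32-32=64; pred: 10+12-4=18
Step 3: prey: 64+32-57=39; pred: 18+23-7=34
Step 4: prey: 39+19-66=0; pred: 34+26-13=47

Answer: 0 47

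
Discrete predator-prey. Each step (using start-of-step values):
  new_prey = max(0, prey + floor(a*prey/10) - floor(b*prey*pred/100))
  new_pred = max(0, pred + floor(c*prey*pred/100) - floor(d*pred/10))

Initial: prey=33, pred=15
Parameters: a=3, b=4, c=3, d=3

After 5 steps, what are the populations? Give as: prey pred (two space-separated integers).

Step 1: prey: 33+9-19=23; pred: 15+14-4=25
Step 2: prey: 23+6-23=6; pred: 25+17-7=35
Step 3: prey: 6+1-8=0; pred: 35+6-10=31
Step 4: prey: 0+0-0=0; pred: 31+0-9=22
Step 5: prey: 0+0-0=0; pred: 22+0-6=16

Answer: 0 16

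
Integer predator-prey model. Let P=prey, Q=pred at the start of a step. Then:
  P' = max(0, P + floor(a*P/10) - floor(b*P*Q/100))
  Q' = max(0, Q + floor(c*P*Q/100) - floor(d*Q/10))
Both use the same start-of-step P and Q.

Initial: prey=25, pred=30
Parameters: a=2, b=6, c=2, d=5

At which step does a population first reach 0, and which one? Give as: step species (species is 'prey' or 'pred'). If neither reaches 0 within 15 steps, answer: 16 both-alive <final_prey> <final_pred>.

Answer: 1 prey

Derivation:
Step 1: prey: 25+5-45=0; pred: 30+15-15=30
First extinction: prey at step 1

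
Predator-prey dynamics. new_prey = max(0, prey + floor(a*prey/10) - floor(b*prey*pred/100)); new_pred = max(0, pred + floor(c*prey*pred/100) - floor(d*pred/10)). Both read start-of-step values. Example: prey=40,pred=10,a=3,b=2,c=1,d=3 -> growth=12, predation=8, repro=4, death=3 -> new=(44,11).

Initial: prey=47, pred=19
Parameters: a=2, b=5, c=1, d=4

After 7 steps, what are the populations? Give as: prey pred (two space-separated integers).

Step 1: prey: 47+9-44=12; pred: 19+8-7=20
Step 2: prey: 12+2-12=2; pred: 20+2-8=14
Step 3: prey: 2+0-1=1; pred: 14+0-5=9
Step 4: prey: 1+0-0=1; pred: 9+0-3=6
Step 5: prey: 1+0-0=1; pred: 6+0-2=4
Step 6: prey: 1+0-0=1; pred: 4+0-1=3
Step 7: prey: 1+0-0=1; pred: 3+0-1=2

Answer: 1 2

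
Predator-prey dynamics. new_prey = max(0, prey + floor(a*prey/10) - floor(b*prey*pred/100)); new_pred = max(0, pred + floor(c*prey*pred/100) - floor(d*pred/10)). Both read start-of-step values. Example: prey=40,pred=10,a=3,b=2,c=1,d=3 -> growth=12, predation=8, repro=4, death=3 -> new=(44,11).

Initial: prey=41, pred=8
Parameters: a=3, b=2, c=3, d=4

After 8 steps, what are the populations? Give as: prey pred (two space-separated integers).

Answer: 0 17

Derivation:
Step 1: prey: 41+12-6=47; pred: 8+9-3=14
Step 2: prey: 47+14-13=48; pred: 14+19-5=28
Step 3: prey: 48+14-26=36; pred: 28+40-11=57
Step 4: prey: 36+10-41=5; pred: 57+61-22=96
Step 5: prey: 5+1-9=0; pred: 96+14-38=72
Step 6: prey: 0+0-0=0; pred: 72+0-28=44
Step 7: prey: 0+0-0=0; pred: 44+0-17=27
Step 8: prey: 0+0-0=0; pred: 27+0-10=17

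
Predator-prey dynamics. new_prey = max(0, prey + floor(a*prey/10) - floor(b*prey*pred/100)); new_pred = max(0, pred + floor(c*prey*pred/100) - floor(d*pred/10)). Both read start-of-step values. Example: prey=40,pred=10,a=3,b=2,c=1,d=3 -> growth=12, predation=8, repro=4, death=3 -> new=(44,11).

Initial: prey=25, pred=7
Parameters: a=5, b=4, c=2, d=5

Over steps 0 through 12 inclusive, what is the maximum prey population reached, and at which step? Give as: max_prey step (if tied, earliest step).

Step 1: prey: 25+12-7=30; pred: 7+3-3=7
Step 2: prey: 30+15-8=37; pred: 7+4-3=8
Step 3: prey: 37+18-11=44; pred: 8+5-4=9
Step 4: prey: 44+22-15=51; pred: 9+7-4=12
Step 5: prey: 51+25-24=52; pred: 12+12-6=18
Step 6: prey: 52+26-37=41; pred: 18+18-9=27
Step 7: prey: 41+20-44=17; pred: 27+22-13=36
Step 8: prey: 17+8-24=1; pred: 36+12-18=30
Step 9: prey: 1+0-1=0; pred: 30+0-15=15
Step 10: prey: 0+0-0=0; pred: 15+0-7=8
Step 11: prey: 0+0-0=0; pred: 8+0-4=4
Step 12: prey: 0+0-0=0; pred: 4+0-2=2
Max prey = 52 at step 5

Answer: 52 5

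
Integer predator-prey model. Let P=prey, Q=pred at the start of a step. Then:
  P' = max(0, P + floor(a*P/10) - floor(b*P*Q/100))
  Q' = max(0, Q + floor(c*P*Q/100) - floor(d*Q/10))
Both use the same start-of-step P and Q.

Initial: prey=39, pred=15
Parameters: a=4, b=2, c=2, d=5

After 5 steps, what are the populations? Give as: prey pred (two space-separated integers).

Step 1: prey: 39+15-11=43; pred: 15+11-7=19
Step 2: prey: 43+17-16=44; pred: 19+16-9=26
Step 3: prey: 44+17-22=39; pred: 26+22-13=35
Step 4: prey: 39+15-27=27; pred: 35+27-17=45
Step 5: prey: 27+10-24=13; pred: 45+24-22=47

Answer: 13 47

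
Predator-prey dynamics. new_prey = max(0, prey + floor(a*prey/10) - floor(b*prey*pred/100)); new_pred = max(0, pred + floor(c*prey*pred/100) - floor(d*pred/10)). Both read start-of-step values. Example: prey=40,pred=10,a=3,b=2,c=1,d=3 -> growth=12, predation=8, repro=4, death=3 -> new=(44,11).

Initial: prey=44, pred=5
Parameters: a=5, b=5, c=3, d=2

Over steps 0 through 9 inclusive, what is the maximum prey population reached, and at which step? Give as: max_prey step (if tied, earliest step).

Step 1: prey: 44+22-11=55; pred: 5+6-1=10
Step 2: prey: 55+27-27=55; pred: 10+16-2=24
Step 3: prey: 55+27-66=16; pred: 24+39-4=59
Step 4: prey: 16+8-47=0; pred: 59+28-11=76
Step 5: prey: 0+0-0=0; pred: 76+0-15=61
Step 6: prey: 0+0-0=0; pred: 61+0-12=49
Step 7: prey: 0+0-0=0; pred: 49+0-9=40
Step 8: prey: 0+0-0=0; pred: 40+0-8=32
Step 9: prey: 0+0-0=0; pred: 32+0-6=26
Max prey = 55 at step 1

Answer: 55 1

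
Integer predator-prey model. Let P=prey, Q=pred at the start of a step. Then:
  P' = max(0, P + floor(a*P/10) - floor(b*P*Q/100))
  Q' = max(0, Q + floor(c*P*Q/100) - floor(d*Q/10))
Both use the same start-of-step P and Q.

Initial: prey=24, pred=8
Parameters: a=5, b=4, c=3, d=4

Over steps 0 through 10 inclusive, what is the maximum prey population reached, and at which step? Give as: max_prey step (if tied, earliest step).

Step 1: prey: 24+12-7=29; pred: 8+5-3=10
Step 2: prey: 29+14-11=32; pred: 10+8-4=14
Step 3: prey: 32+16-17=31; pred: 14+13-5=22
Step 4: prey: 31+15-27=19; pred: 22+20-8=34
Step 5: prey: 19+9-25=3; pred: 34+19-13=40
Step 6: prey: 3+1-4=0; pred: 40+3-16=27
Step 7: prey: 0+0-0=0; pred: 27+0-10=17
Step 8: prey: 0+0-0=0; pred: 17+0-6=11
Step 9: prey: 0+0-0=0; pred: 11+0-4=7
Step 10: prey: 0+0-0=0; pred: 7+0-2=5
Max prey = 32 at step 2

Answer: 32 2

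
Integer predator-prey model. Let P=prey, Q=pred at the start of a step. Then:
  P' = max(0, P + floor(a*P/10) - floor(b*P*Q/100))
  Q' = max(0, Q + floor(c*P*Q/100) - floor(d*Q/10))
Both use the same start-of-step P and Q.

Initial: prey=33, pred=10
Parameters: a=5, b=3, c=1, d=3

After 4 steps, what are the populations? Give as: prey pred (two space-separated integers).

Answer: 63 17

Derivation:
Step 1: prey: 33+16-9=40; pred: 10+3-3=10
Step 2: prey: 40+20-12=48; pred: 10+4-3=11
Step 3: prey: 48+24-15=57; pred: 11+5-3=13
Step 4: prey: 57+28-22=63; pred: 13+7-3=17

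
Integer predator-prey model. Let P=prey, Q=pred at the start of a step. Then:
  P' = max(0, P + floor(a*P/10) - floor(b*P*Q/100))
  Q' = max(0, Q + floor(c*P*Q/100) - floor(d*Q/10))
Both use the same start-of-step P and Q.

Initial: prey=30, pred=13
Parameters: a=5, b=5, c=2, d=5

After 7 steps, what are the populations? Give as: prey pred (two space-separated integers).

Answer: 20 4

Derivation:
Step 1: prey: 30+15-19=26; pred: 13+7-6=14
Step 2: prey: 26+13-18=21; pred: 14+7-7=14
Step 3: prey: 21+10-14=17; pred: 14+5-7=12
Step 4: prey: 17+8-10=15; pred: 12+4-6=10
Step 5: prey: 15+7-7=15; pred: 10+3-5=8
Step 6: prey: 15+7-6=16; pred: 8+2-4=6
Step 7: prey: 16+8-4=20; pred: 6+1-3=4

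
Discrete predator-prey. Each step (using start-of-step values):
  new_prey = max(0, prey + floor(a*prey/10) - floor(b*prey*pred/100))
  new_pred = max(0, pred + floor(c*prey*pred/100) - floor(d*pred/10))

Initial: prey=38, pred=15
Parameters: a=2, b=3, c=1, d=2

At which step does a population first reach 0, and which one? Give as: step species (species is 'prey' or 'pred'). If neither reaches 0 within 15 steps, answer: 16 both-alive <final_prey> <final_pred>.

Step 1: prey: 38+7-17=28; pred: 15+5-3=17
Step 2: prey: 28+5-14=19; pred: 17+4-3=18
Step 3: prey: 19+3-10=12; pred: 18+3-3=18
Step 4: prey: 12+2-6=8; pred: 18+2-3=17
Step 5: prey: 8+1-4=5; pred: 17+1-3=15
Step 6: prey: 5+1-2=4; pred: 15+0-3=12
Step 7: prey: 4+0-1=3; pred: 12+0-2=10
Step 8: prey: 3+0-0=3; pred: 10+0-2=8
Step 9: prey: 3+0-0=3; pred: 8+0-1=7
Step 10: prey: 3+0-0=3; pred: 7+0-1=6
Step 11: prey: 3+0-0=3; pred: 6+0-1=5
Step 12: prey: 3+0-0=3; pred: 5+0-1=4
Step 13: prey: 3+0-0=3; pred: 4+0-0=4
Steps 14-15: state stable at prey=3, pred=4 (no change)
No extinction within 15 steps

Answer: 16 both-alive 3 4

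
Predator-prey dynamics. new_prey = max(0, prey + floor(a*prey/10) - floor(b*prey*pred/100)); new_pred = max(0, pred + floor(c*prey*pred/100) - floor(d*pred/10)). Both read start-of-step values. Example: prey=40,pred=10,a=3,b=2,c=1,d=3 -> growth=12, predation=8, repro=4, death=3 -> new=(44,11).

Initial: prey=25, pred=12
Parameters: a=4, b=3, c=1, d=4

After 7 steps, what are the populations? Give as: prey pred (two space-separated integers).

Step 1: prey: 25+10-9=26; pred: 12+3-4=11
Step 2: prey: 26+10-8=28; pred: 11+2-4=9
Step 3: prey: 28+11-7=32; pred: 9+2-3=8
Step 4: prey: 32+12-7=37; pred: 8+2-3=7
Step 5: prey: 37+14-7=44; pred: 7+2-2=7
Step 6: prey: 44+17-9=52; pred: 7+3-2=8
Step 7: prey: 52+20-12=60; pred: 8+4-3=9

Answer: 60 9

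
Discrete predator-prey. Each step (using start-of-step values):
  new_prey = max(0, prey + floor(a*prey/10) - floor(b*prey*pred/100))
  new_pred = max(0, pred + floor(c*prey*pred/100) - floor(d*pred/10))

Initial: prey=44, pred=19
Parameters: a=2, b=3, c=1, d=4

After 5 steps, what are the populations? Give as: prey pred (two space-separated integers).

Step 1: prey: 44+8-25=27; pred: 19+8-7=20
Step 2: prey: 27+5-16=16; pred: 20+5-8=17
Step 3: prey: 16+3-8=11; pred: 17+2-6=13
Step 4: prey: 11+2-4=9; pred: 13+1-5=9
Step 5: prey: 9+1-2=8; pred: 9+0-3=6

Answer: 8 6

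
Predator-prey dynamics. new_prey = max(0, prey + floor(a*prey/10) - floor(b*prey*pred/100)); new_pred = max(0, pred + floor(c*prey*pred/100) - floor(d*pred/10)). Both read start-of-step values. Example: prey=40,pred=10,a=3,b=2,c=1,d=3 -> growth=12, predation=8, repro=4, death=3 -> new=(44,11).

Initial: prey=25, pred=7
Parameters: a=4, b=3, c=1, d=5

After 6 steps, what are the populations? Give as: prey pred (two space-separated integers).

Answer: 110 4

Derivation:
Step 1: prey: 25+10-5=30; pred: 7+1-3=5
Step 2: prey: 30+12-4=38; pred: 5+1-2=4
Step 3: prey: 38+15-4=49; pred: 4+1-2=3
Step 4: prey: 49+19-4=64; pred: 3+1-1=3
Step 5: prey: 64+25-5=84; pred: 3+1-1=3
Step 6: prey: 84+33-7=110; pred: 3+2-1=4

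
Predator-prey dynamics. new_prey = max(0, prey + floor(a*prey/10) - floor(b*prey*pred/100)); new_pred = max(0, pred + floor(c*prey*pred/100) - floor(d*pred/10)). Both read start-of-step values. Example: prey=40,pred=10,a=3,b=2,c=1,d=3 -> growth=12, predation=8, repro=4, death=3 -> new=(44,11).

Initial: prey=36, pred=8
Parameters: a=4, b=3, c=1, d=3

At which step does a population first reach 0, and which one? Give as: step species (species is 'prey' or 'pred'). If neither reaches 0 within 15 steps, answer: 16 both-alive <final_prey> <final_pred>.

Step 1: prey: 36+14-8=42; pred: 8+2-2=8
Step 2: prey: 42+16-10=48; pred: 8+3-2=9
Step 3: prey: 48+19-12=55; pred: 9+4-2=11
Step 4: prey: 55+22-18=59; pred: 11+6-3=14
Step 5: prey: 59+23-24=58; pred: 14+8-4=18
Step 6: prey: 58+23-31=50; pred: 18+10-5=23
Step 7: prey: 50+20-34=36; pred: 23+11-6=28
Step 8: prey: 36+14-30=20; pred: 28+10-8=30
Step 9: prey: 20+8-18=10; pred: 30+6-9=27
Step 10: prey: 10+4-8=6; pred: 27+2-8=21
Step 11: prey: 6+2-3=5; pred: 21+1-6=16
Step 12: prey: 5+2-2=5; pred: 16+0-4=12
Step 13: prey: 5+2-1=6; pred: 12+0-3=9
Step 14: prey: 6+2-1=7; pred: 9+0-2=7
Step 15: prey: 7+2-1=8; pred: 7+0-2=5
No extinction within 15 steps

Answer: 16 both-alive 8 5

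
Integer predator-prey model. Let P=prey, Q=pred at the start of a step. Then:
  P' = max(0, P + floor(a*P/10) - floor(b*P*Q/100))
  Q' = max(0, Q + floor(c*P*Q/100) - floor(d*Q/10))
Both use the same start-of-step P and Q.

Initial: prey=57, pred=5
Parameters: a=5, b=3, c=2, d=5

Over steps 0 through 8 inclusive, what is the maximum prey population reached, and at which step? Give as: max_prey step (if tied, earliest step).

Step 1: prey: 57+28-8=77; pred: 5+5-2=8
Step 2: prey: 77+38-18=97; pred: 8+12-4=16
Step 3: prey: 97+48-46=99; pred: 16+31-8=39
Step 4: prey: 99+49-115=33; pred: 39+77-19=97
Step 5: prey: 33+16-96=0; pred: 97+64-48=113
Step 6: prey: 0+0-0=0; pred: 113+0-56=57
Step 7: prey: 0+0-0=0; pred: 57+0-28=29
Step 8: prey: 0+0-0=0; pred: 29+0-14=15
Max prey = 99 at step 3

Answer: 99 3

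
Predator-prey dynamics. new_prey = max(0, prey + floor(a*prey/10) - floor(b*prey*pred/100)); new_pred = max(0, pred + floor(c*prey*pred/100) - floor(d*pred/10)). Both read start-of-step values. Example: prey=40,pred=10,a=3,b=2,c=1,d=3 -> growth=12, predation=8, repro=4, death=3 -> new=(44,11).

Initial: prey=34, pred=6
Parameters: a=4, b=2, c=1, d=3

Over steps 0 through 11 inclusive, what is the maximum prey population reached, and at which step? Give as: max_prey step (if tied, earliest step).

Step 1: prey: 34+13-4=43; pred: 6+2-1=7
Step 2: prey: 43+17-6=54; pred: 7+3-2=8
Step 3: prey: 54+21-8=67; pred: 8+4-2=10
Step 4: prey: 67+26-13=80; pred: 10+6-3=13
Step 5: prey: 80+32-20=92; pred: 13+10-3=20
Step 6: prey: 92+36-36=92; pred: 20+18-6=32
Step 7: prey: 92+36-58=70; pred: 32+29-9=52
Step 8: prey: 70+28-72=26; pred: 52+36-15=73
Step 9: prey: 26+10-37=0; pred: 73+18-21=70
Step 10: prey: 0+0-0=0; pred: 70+0-21=49
Step 11: prey: 0+0-0=0; pred: 49+0-14=35
Max prey = 92 at step 5

Answer: 92 5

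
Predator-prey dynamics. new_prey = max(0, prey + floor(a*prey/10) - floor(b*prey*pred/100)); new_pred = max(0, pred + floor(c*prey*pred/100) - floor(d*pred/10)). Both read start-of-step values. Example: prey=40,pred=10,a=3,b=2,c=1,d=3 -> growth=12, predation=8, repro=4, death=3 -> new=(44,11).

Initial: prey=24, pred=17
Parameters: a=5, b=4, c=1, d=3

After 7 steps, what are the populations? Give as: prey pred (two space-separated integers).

Answer: 21 8

Derivation:
Step 1: prey: 24+12-16=20; pred: 17+4-5=16
Step 2: prey: 20+10-12=18; pred: 16+3-4=15
Step 3: prey: 18+9-10=17; pred: 15+2-4=13
Step 4: prey: 17+8-8=17; pred: 13+2-3=12
Step 5: prey: 17+8-8=17; pred: 12+2-3=11
Step 6: prey: 17+8-7=18; pred: 11+1-3=9
Step 7: prey: 18+9-6=21; pred: 9+1-2=8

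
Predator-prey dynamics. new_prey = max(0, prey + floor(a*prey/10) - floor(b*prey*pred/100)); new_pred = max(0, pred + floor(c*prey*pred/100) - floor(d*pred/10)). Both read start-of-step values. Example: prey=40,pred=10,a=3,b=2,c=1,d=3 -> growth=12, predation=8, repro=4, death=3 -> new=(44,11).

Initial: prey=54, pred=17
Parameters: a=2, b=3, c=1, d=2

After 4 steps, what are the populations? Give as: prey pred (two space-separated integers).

Answer: 3 23

Derivation:
Step 1: prey: 54+10-27=37; pred: 17+9-3=23
Step 2: prey: 37+7-25=19; pred: 23+8-4=27
Step 3: prey: 19+3-15=7; pred: 27+5-5=27
Step 4: prey: 7+1-5=3; pred: 27+1-5=23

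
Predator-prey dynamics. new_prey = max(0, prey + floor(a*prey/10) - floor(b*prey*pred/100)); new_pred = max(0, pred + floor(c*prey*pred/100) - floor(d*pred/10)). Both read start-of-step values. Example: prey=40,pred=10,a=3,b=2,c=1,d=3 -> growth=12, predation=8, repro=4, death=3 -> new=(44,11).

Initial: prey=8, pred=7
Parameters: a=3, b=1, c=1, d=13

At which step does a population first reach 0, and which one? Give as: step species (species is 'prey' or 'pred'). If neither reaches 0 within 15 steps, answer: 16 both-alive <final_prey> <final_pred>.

Step 1: prey: 8+2-0=10; pred: 7+0-9=0
First extinction: pred at step 1

Answer: 1 pred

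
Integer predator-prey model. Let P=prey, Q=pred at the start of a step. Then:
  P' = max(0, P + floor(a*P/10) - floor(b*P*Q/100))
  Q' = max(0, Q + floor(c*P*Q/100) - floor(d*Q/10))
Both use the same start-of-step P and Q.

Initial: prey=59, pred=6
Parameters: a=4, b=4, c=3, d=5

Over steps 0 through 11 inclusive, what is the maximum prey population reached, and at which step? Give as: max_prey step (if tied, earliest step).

Answer: 68 1

Derivation:
Step 1: prey: 59+23-14=68; pred: 6+10-3=13
Step 2: prey: 68+27-35=60; pred: 13+26-6=33
Step 3: prey: 60+24-79=5; pred: 33+59-16=76
Step 4: prey: 5+2-15=0; pred: 76+11-38=49
Step 5: prey: 0+0-0=0; pred: 49+0-24=25
Step 6: prey: 0+0-0=0; pred: 25+0-12=13
Step 7: prey: 0+0-0=0; pred: 13+0-6=7
Step 8: prey: 0+0-0=0; pred: 7+0-3=4
Step 9: prey: 0+0-0=0; pred: 4+0-2=2
Step 10: prey: 0+0-0=0; pred: 2+0-1=1
Step 11: prey: 0+0-0=0; pred: 1+0-0=1
Max prey = 68 at step 1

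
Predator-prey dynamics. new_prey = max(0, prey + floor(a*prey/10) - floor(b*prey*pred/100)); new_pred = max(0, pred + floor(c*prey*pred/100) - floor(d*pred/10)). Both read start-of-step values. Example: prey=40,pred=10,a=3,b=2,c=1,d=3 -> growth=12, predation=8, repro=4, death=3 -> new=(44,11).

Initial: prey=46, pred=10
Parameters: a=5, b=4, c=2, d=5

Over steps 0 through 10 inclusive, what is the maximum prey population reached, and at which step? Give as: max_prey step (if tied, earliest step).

Answer: 51 1

Derivation:
Step 1: prey: 46+23-18=51; pred: 10+9-5=14
Step 2: prey: 51+25-28=48; pred: 14+14-7=21
Step 3: prey: 48+24-40=32; pred: 21+20-10=31
Step 4: prey: 32+16-39=9; pred: 31+19-15=35
Step 5: prey: 9+4-12=1; pred: 35+6-17=24
Step 6: prey: 1+0-0=1; pred: 24+0-12=12
Step 7: prey: 1+0-0=1; pred: 12+0-6=6
Step 8: prey: 1+0-0=1; pred: 6+0-3=3
Step 9: prey: 1+0-0=1; pred: 3+0-1=2
Step 10: prey: 1+0-0=1; pred: 2+0-1=1
Max prey = 51 at step 1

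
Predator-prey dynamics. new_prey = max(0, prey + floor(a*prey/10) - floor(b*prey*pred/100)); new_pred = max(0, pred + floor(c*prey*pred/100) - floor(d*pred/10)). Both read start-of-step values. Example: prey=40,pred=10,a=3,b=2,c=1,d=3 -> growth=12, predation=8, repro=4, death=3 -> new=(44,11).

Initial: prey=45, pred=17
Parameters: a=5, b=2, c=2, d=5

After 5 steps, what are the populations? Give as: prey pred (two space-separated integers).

Step 1: prey: 45+22-15=52; pred: 17+15-8=24
Step 2: prey: 52+26-24=54; pred: 24+24-12=36
Step 3: prey: 54+27-38=43; pred: 36+38-18=56
Step 4: prey: 43+21-48=16; pred: 56+48-28=76
Step 5: prey: 16+8-24=0; pred: 76+24-38=62

Answer: 0 62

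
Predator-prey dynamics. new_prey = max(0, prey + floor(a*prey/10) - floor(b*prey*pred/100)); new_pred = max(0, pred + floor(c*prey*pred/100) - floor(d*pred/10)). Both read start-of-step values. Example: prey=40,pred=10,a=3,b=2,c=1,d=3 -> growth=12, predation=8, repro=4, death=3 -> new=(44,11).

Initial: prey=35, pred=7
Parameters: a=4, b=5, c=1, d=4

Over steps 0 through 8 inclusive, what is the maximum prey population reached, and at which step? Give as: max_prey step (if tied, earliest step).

Step 1: prey: 35+14-12=37; pred: 7+2-2=7
Step 2: prey: 37+14-12=39; pred: 7+2-2=7
Step 3: prey: 39+15-13=41; pred: 7+2-2=7
Step 4: prey: 41+16-14=43; pred: 7+2-2=7
Step 5: prey: 43+17-15=45; pred: 7+3-2=8
Step 6: prey: 45+18-18=45; pred: 8+3-3=8
Step 7: prey: 45+18-18=45; pred: 8+3-3=8
Step 8: prey: 45+18-18=45; pred: 8+3-3=8
Max prey = 45 at step 5

Answer: 45 5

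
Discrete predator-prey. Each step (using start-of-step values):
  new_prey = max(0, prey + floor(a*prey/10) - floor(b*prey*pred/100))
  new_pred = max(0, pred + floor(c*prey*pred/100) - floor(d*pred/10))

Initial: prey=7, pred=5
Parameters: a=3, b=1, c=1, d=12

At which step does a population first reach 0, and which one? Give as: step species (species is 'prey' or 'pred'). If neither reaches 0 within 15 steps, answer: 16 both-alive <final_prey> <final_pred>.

Answer: 1 pred

Derivation:
Step 1: prey: 7+2-0=9; pred: 5+0-6=0
First extinction: pred at step 1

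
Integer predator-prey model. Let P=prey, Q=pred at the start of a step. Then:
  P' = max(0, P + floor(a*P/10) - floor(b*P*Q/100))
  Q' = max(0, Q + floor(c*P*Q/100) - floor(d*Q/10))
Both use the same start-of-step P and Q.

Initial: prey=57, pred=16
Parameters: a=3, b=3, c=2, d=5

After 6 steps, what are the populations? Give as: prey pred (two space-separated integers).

Answer: 1 6

Derivation:
Step 1: prey: 57+17-27=47; pred: 16+18-8=26
Step 2: prey: 47+14-36=25; pred: 26+24-13=37
Step 3: prey: 25+7-27=5; pred: 37+18-18=37
Step 4: prey: 5+1-5=1; pred: 37+3-18=22
Step 5: prey: 1+0-0=1; pred: 22+0-11=11
Step 6: prey: 1+0-0=1; pred: 11+0-5=6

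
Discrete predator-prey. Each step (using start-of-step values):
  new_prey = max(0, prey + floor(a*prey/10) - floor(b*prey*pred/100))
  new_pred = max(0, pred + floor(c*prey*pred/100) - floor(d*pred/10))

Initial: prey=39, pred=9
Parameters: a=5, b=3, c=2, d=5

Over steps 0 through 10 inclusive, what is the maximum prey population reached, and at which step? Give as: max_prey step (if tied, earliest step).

Answer: 55 2

Derivation:
Step 1: prey: 39+19-10=48; pred: 9+7-4=12
Step 2: prey: 48+24-17=55; pred: 12+11-6=17
Step 3: prey: 55+27-28=54; pred: 17+18-8=27
Step 4: prey: 54+27-43=38; pred: 27+29-13=43
Step 5: prey: 38+19-49=8; pred: 43+32-21=54
Step 6: prey: 8+4-12=0; pred: 54+8-27=35
Step 7: prey: 0+0-0=0; pred: 35+0-17=18
Step 8: prey: 0+0-0=0; pred: 18+0-9=9
Step 9: prey: 0+0-0=0; pred: 9+0-4=5
Step 10: prey: 0+0-0=0; pred: 5+0-2=3
Max prey = 55 at step 2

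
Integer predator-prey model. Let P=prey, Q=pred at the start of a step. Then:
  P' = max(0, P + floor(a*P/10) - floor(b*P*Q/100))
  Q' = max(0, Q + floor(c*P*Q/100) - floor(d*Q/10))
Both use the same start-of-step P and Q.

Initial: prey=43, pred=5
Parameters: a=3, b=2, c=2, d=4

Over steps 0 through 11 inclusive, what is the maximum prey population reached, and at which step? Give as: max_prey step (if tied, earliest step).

Step 1: prey: 43+12-4=51; pred: 5+4-2=7
Step 2: prey: 51+15-7=59; pred: 7+7-2=12
Step 3: prey: 59+17-14=62; pred: 12+14-4=22
Step 4: prey: 62+18-27=53; pred: 22+27-8=41
Step 5: prey: 53+15-43=25; pred: 41+43-16=68
Step 6: prey: 25+7-34=0; pred: 68+34-27=75
Step 7: prey: 0+0-0=0; pred: 75+0-30=45
Step 8: prey: 0+0-0=0; pred: 45+0-18=27
Step 9: prey: 0+0-0=0; pred: 27+0-10=17
Step 10: prey: 0+0-0=0; pred: 17+0-6=11
Step 11: prey: 0+0-0=0; pred: 11+0-4=7
Max prey = 62 at step 3

Answer: 62 3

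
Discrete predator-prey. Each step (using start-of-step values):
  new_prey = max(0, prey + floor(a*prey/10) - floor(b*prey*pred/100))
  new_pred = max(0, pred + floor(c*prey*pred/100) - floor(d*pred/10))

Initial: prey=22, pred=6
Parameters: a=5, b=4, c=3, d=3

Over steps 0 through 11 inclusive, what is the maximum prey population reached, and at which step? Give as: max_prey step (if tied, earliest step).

Answer: 35 3

Derivation:
Step 1: prey: 22+11-5=28; pred: 6+3-1=8
Step 2: prey: 28+14-8=34; pred: 8+6-2=12
Step 3: prey: 34+17-16=35; pred: 12+12-3=21
Step 4: prey: 35+17-29=23; pred: 21+22-6=37
Step 5: prey: 23+11-34=0; pred: 37+25-11=51
Step 6: prey: 0+0-0=0; pred: 51+0-15=36
Step 7: prey: 0+0-0=0; pred: 36+0-10=26
Step 8: prey: 0+0-0=0; pred: 26+0-7=19
Step 9: prey: 0+0-0=0; pred: 19+0-5=14
Step 10: prey: 0+0-0=0; pred: 14+0-4=10
Step 11: prey: 0+0-0=0; pred: 10+0-3=7
Max prey = 35 at step 3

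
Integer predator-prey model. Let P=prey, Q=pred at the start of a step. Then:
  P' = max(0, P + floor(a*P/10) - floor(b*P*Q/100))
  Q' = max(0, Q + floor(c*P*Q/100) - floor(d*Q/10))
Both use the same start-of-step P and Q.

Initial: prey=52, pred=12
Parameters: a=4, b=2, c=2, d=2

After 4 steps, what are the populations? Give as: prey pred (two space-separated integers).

Answer: 0 122

Derivation:
Step 1: prey: 52+20-12=60; pred: 12+12-2=22
Step 2: prey: 60+24-26=58; pred: 22+26-4=44
Step 3: prey: 58+23-51=30; pred: 44+51-8=87
Step 4: prey: 30+12-52=0; pred: 87+52-17=122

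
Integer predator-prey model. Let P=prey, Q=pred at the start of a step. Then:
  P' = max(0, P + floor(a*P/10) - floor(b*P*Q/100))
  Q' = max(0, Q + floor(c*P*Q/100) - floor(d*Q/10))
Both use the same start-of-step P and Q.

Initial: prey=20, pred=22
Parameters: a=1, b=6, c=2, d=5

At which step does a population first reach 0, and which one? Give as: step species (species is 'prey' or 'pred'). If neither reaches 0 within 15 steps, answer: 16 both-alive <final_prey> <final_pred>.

Step 1: prey: 20+2-26=0; pred: 22+8-11=19
First extinction: prey at step 1

Answer: 1 prey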